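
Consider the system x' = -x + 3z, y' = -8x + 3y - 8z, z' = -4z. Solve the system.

Coefficient matrix A = [[-1, 0, 3], [-8, 3, -8], [0, 0, -4]].
det(A - λI) = 0 gives eigenvalues λ = -4, 3, -1.
For λ=-4: eigenvector (1,0,-1).
For λ=3: eigenvector (0,1,0).
For λ=-1: eigenvector (1,2,0).
General solution: c_1e^(-4t)(1,0,-1) + c_2e^(3t)(0,1,0) + c_3e^(-t)(1,2,0).

x(t) = c_1e^(-4t) + c_3e^(-t), y(t) = c_2e^(3t) + 2c_3e^(-t), z(t) = -c_1e^(-4t)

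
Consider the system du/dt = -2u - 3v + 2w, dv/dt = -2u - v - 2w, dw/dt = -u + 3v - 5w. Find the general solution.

u(t) = -c_1e^(-3t) - c_2e^(-t) + c_3e^(-4t), v(t) = c_1e^(-3t) + c_2e^(-t), w(t) = 2c_1e^(-3t) + c_2e^(-t) - c_3e^(-4t)

Coefficient matrix A = [[-2, -3, 2], [-2, -1, -2], [-1, 3, -5]].
det(A - λI) = 0 gives eigenvalues λ = -3, -1, -4.
For λ=-3: eigenvector (-1,1,2).
For λ=-1: eigenvector (-1,1,1).
For λ=-4: eigenvector (1,0,-1).
General solution: c_1e^(-3t)(-1,1,2) + c_2e^(-t)(-1,1,1) + c_3e^(-4t)(1,0,-1).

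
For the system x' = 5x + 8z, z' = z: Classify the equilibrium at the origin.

unstable node

A = [[5,8],[0,1]]; det(A-λI) = λ^2 - 6λ + 5.
λ = 5, 1: both positive.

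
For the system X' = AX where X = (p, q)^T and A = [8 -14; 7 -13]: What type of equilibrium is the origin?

saddle

A = [[8,-14],[7,-13]]; det(A-λI) = λ^2 + 5λ - 6.
λ = -6, 1: opposite signs.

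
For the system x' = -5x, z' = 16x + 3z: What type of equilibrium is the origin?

A = [[-5,0],[16,3]]; det(A-λI) = λ^2 + 2λ - 15.
λ = 3, -5: opposite signs.

saddle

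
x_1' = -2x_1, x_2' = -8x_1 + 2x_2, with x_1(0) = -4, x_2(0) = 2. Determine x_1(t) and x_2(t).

Coefficient matrix A = [[-2, 0], [-8, 2]].
Characteristic polynomial det(A - λI) = λ^2 - 4 = 0.
Eigenvalues λ = 2, -2.
For λ=2: (A-λI) row 1 is [-4, 0], so an eigenvector is (0, 1).
For λ=-2: (A-λI) row 2 is [-8, 4], so an eigenvector is (-1, -2).
General solution: K_1e^(2t)(0,1) + K_2e^(-2t)(-1,-2).
Applying x_1(0)=-4, x_2(0)=2 gives K_1=10, K_2=4.

x_1(t) = -4e^(-2t), x_2(t) = 10e^(2t) - 8e^(-2t)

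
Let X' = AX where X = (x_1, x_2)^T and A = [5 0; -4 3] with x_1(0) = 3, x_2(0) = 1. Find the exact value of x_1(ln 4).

A = [[5,0],[-4,3]]; eigenvalues λ = 5, 3.
Eigenvectors: (1,-2) for λ=5, (0,1) for λ=3.
From the initial condition, c_1 = 3, c_2 = 7.
x_1(ln 4) = (3)(4^5)(1) + (7)(4^3)(0) = 3072.

3072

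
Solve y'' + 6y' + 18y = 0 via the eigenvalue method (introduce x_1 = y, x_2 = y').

y(t) = c_1e^(-3t)cos(3t) + c_2e^(-3t)sin(3t)

Let x_1 = y, x_2 = y'. Then x_1' = x_2 and x_2' = -18x_1 - 6x_2.
A = [[0,1],[-18,-6]]; det(A-λI) = λ^2 + 6λ + 18.
Eigenvalues λ = -3 ± 3i.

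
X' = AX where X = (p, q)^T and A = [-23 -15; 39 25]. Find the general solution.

p(t) = C_1e^(t)sin(3t) - 2C_1e^(t)cos(3t) - 2C_2e^(t)sin(3t) - C_2e^(t)cos(3t), q(t) = -2C_1e^(t)sin(3t) + 3C_1e^(t)cos(3t) + 3C_2e^(t)sin(3t) + 2C_2e^(t)cos(3t)

Coefficient matrix A = [[-23, -15], [39, 25]].
Characteristic polynomial det(A - λI) = λ^2 - 2λ + 10 = 0.
Eigenvalues λ = 1 ± 3i (complex conjugate pair).
For λ=1+3i: an eigenvector is (-2,3) - i(1,-2) = (-2 - i, 3 + 2i).
A real fundamental pair from Re and Im of e^((1+3i)t)v: X_1 = e^(t)(cos(3t)·(-2,3) + sin(3t)·(1,-2)), X_2 = e^(t)(sin(3t)·(-2,3) - cos(3t)·(1,-2)).
General solution: C_1X_1 + C_2X_2.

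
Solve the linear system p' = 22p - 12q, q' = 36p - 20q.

Coefficient matrix A = [[22, -12], [36, -20]].
Characteristic polynomial det(A - λI) = λ^2 - 2λ - 8 = 0.
Eigenvalues λ = 4, -2.
For λ=4: (A-λI) row 1 is [18, -12], so an eigenvector is (2, 3).
For λ=-2: (A-λI) row 1 is [24, -12], so an eigenvector is (1, 2).
General solution: C_1e^(4t)(2,3) + C_2e^(-2t)(1,2).

p(t) = 2C_1e^(4t) + C_2e^(-2t), q(t) = 3C_1e^(4t) + 2C_2e^(-2t)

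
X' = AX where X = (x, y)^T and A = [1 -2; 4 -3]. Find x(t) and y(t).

x(t) = K_1e^(-t)sin(2t) - K_2e^(-t)cos(2t), y(t) = K_1e^(-t)sin(2t) - K_1e^(-t)cos(2t) - K_2e^(-t)sin(2t) - K_2e^(-t)cos(2t)

Coefficient matrix A = [[1, -2], [4, -3]].
Characteristic polynomial det(A - λI) = λ^2 + 2λ + 5 = 0.
Eigenvalues λ = -1 ± 2i (complex conjugate pair).
For λ=-1+2i: an eigenvector is (0,-1) - i(1,1) = (0 - i, -1 - i).
A real fundamental pair from Re and Im of e^((-1+2i)t)v: X_1 = e^(-t)(cos(2t)·(0,-1) + sin(2t)·(1,1)), X_2 = e^(-t)(sin(2t)·(0,-1) - cos(2t)·(1,1)).
General solution: K_1X_1 + K_2X_2.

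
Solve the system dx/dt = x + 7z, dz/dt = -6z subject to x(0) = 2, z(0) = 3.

Coefficient matrix A = [[1, 7], [0, -6]].
Characteristic polynomial det(A - λI) = λ^2 + 5λ - 6 = 0.
Eigenvalues λ = -6, 1.
For λ=-6: (A-λI) row 1 is [7, 7], so an eigenvector is (-1, 1).
For λ=1: (A-λI) row 1 is [0, 7], so an eigenvector is (-1, 0).
General solution: K_1e^(-6t)(-1,1) + K_2e^(t)(-1,0).
Applying x(0)=2, z(0)=3 gives K_1=3, K_2=-5.

x(t) = 5e^(t) - 3e^(-6t), z(t) = 3e^(-6t)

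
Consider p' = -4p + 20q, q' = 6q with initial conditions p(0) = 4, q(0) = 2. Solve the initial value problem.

Coefficient matrix A = [[-4, 20], [0, 6]].
Characteristic polynomial det(A - λI) = λ^2 - 2λ - 24 = 0.
Eigenvalues λ = -4, 6.
For λ=-4: (A-λI) row 1 is [0, 20], so an eigenvector is (-1, 0).
For λ=6: (A-λI) row 1 is [-10, 20], so an eigenvector is (2, 1).
General solution: c_1e^(-4t)(-1,0) + c_2e^(6t)(2,1).
Applying p(0)=4, q(0)=2 gives c_1=0, c_2=2.

p(t) = 4e^(6t), q(t) = 2e^(6t)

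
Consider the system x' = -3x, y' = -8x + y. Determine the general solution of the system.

x(t) = K_1e^(-3t), y(t) = 2K_1e^(-3t) - K_2e^(t)

Coefficient matrix A = [[-3, 0], [-8, 1]].
Characteristic polynomial det(A - λI) = λ^2 + 2λ - 3 = 0.
Eigenvalues λ = -3, 1.
For λ=-3: (A-λI) row 2 is [-8, 4], so an eigenvector is (1, 2).
For λ=1: (A-λI) row 1 is [-4, 0], so an eigenvector is (0, -1).
General solution: K_1e^(-3t)(1,2) + K_2e^(t)(0,-1).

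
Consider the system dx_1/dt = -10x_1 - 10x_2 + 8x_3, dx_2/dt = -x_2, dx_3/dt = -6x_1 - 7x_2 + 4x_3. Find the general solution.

x_1(t) = 2C_1e^(-t) + C_2e^(-2t) + 4C_3e^(-4t), x_2(t) = -C_1e^(-t), x_3(t) = C_1e^(-t) + C_2e^(-2t) + 3C_3e^(-4t)

Coefficient matrix A = [[-10, -10, 8], [0, -1, 0], [-6, -7, 4]].
det(A - λI) = 0 gives eigenvalues λ = -1, -2, -4.
For λ=-1: eigenvector (2,-1,1).
For λ=-2: eigenvector (1,0,1).
For λ=-4: eigenvector (4,0,3).
General solution: C_1e^(-t)(2,-1,1) + C_2e^(-2t)(1,0,1) + C_3e^(-4t)(4,0,3).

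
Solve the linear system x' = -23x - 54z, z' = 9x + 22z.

x(t) = -2K_1e^(4t) - 3K_2e^(-5t), z(t) = K_1e^(4t) + K_2e^(-5t)

Coefficient matrix A = [[-23, -54], [9, 22]].
Characteristic polynomial det(A - λI) = λ^2 + λ - 20 = 0.
Eigenvalues λ = 4, -5.
For λ=4: (A-λI) row 1 is [-27, -54], so an eigenvector is (-2, 1).
For λ=-5: (A-λI) row 1 is [-18, -54], so an eigenvector is (-3, 1).
General solution: K_1e^(4t)(-2,1) + K_2e^(-5t)(-3,1).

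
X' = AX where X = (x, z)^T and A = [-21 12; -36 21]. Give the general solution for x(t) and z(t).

x(t) = -C_1e^(3t) - 2C_2e^(-3t), z(t) = -2C_1e^(3t) - 3C_2e^(-3t)

Coefficient matrix A = [[-21, 12], [-36, 21]].
Characteristic polynomial det(A - λI) = λ^2 - 9 = 0.
Eigenvalues λ = 3, -3.
For λ=3: (A-λI) row 1 is [-24, 12], so an eigenvector is (-1, -2).
For λ=-3: (A-λI) row 1 is [-18, 12], so an eigenvector is (-2, -3).
General solution: C_1e^(3t)(-1,-2) + C_2e^(-3t)(-2,-3).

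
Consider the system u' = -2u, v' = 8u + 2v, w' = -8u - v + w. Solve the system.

Coefficient matrix A = [[-2, 0, 0], [8, 2, 0], [-8, -1, 1]].
det(A - λI) = 0 gives eigenvalues λ = -2, 1, 2.
For λ=-2: eigenvector (1,-2,2).
For λ=1: eigenvector (0,0,1).
For λ=2: eigenvector (0,1,-1).
General solution: K_1e^(-2t)(1,-2,2) + K_2e^(t)(0,0,1) + K_3e^(2t)(0,1,-1).

u(t) = K_1e^(-2t), v(t) = -2K_1e^(-2t) + K_3e^(2t), w(t) = 2K_1e^(-2t) + K_2e^(t) - K_3e^(2t)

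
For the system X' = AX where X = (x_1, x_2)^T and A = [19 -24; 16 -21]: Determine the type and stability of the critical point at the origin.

A = [[19,-24],[16,-21]]; det(A-λI) = λ^2 + 2λ - 15.
λ = 3, -5: opposite signs.

saddle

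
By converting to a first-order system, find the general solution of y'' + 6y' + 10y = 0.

Let x_1 = y, x_2 = y'. Then x_1' = x_2 and x_2' = -10x_1 - 6x_2.
A = [[0,1],[-10,-6]]; det(A-λI) = λ^2 + 6λ + 10.
Eigenvalues λ = -3 ± i.

y(t) = c_1e^(-3t)cos(t) + c_2e^(-3t)sin(t)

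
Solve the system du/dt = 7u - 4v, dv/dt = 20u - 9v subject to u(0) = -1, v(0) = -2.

u(t) = -e^(-t)cos(4t), v(t) = -e^(-t)sin(4t) - 2e^(-t)cos(4t)

Coefficient matrix A = [[7, -4], [20, -9]].
Characteristic polynomial det(A - λI) = λ^2 + 2λ + 17 = 0.
Eigenvalues λ = -1 ± 4i (complex conjugate pair).
For λ=-1+4i: an eigenvector is (0,1) - i(-1,-2) = (0 + i, 1 + 2i).
A real fundamental pair from Re and Im of e^((-1+4i)t)v: X_1 = e^(-t)(cos(4t)·(0,1) + sin(4t)·(-1,-2)), X_2 = e^(-t)(sin(4t)·(0,1) - cos(4t)·(-1,-2)).
General solution: K_1X_1 + K_2X_2.
Applying u(0)=-1, v(0)=-2 gives K_1=0, K_2=-1.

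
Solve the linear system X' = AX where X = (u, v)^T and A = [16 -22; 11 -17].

Coefficient matrix A = [[16, -22], [11, -17]].
Characteristic polynomial det(A - λI) = λ^2 + λ - 30 = 0.
Eigenvalues λ = 5, -6.
For λ=5: (A-λI) row 1 is [11, -22], so an eigenvector is (2, 1).
For λ=-6: (A-λI) row 1 is [22, -22], so an eigenvector is (1, 1).
General solution: K_1e^(5t)(2,1) + K_2e^(-6t)(1,1).

u(t) = 2K_1e^(5t) + K_2e^(-6t), v(t) = K_1e^(5t) + K_2e^(-6t)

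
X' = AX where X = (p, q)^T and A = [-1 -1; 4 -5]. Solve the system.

p(t) = -C_1e^(-3t) - C_2te^(-3t) - C_2e^(-3t), q(t) = -2C_1e^(-3t) - 2C_2te^(-3t) - C_2e^(-3t)

Coefficient matrix A = [[-1, -1], [4, -5]].
Characteristic polynomial det(A - λI) = λ^2 + 6λ + 9 = 0.
Single eigenvalue λ = -3 with algebraic multiplicity 2.
Eigenvector v = (-1,-2); generalized eigenvector w with (A-λI)w=v is (-1,-1).
General solution: e^(-3t)[C_1·v + C_2·(t·v + w)].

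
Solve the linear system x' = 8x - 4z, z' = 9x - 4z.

Coefficient matrix A = [[8, -4], [9, -4]].
Characteristic polynomial det(A - λI) = λ^2 - 4λ + 4 = 0.
Single eigenvalue λ = 2 with algebraic multiplicity 2.
Eigenvector v = (2,3); generalized eigenvector w with (A-λI)w=v is (-1,-2).
General solution: e^(2t)[K_1·v + K_2·(t·v + w)].

x(t) = 2K_1e^(2t) + 2K_2te^(2t) - K_2e^(2t), z(t) = 3K_1e^(2t) + 3K_2te^(2t) - 2K_2e^(2t)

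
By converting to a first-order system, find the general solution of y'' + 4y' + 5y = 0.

Let x_1 = y, x_2 = y'. Then x_1' = x_2 and x_2' = -5x_1 - 4x_2.
A = [[0,1],[-5,-4]]; det(A-λI) = λ^2 + 4λ + 5.
Eigenvalues λ = -2 ± i.

y(t) = c_1e^(-2t)cos(t) + c_2e^(-2t)sin(t)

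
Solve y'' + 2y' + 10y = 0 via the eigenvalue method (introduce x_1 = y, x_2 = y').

y(t) = c_1e^(-t)cos(3t) + c_2e^(-t)sin(3t)

Let x_1 = y, x_2 = y'. Then x_1' = x_2 and x_2' = -10x_1 - 2x_2.
A = [[0,1],[-10,-2]]; det(A-λI) = λ^2 + 2λ + 10.
Eigenvalues λ = -1 ± 3i.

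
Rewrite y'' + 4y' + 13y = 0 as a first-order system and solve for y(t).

y(t) = c_1e^(-2t)cos(3t) + c_2e^(-2t)sin(3t)

Let x_1 = y, x_2 = y'. Then x_1' = x_2 and x_2' = -13x_1 - 4x_2.
A = [[0,1],[-13,-4]]; det(A-λI) = λ^2 + 4λ + 13.
Eigenvalues λ = -2 ± 3i.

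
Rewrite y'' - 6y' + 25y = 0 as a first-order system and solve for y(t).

Let x_1 = y, x_2 = y'. Then x_1' = x_2 and x_2' = -25x_1 + 6x_2.
A = [[0,1],[-25,6]]; det(A-λI) = λ^2 - 6λ + 25.
Eigenvalues λ = 3 ± 4i.

y(t) = c_1e^(3t)cos(4t) + c_2e^(3t)sin(4t)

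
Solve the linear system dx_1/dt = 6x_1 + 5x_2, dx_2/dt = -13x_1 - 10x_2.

x_1(t) = -2C_1e^(-2t)sin(t) + C_1e^(-2t)cos(t) + C_2e^(-2t)sin(t) + 2C_2e^(-2t)cos(t), x_2(t) = 3C_1e^(-2t)sin(t) - 2C_1e^(-2t)cos(t) - 2C_2e^(-2t)sin(t) - 3C_2e^(-2t)cos(t)

Coefficient matrix A = [[6, 5], [-13, -10]].
Characteristic polynomial det(A - λI) = λ^2 + 4λ + 5 = 0.
Eigenvalues λ = -2 ± i (complex conjugate pair).
For λ=-2+i: an eigenvector is (1,-2) - i(-2,3) = (1 + 2i, -2 - 3i).
A real fundamental pair from Re and Im of e^((-2+i)t)v: X_1 = e^(-2t)(cos(t)·(1,-2) + sin(t)·(-2,3)), X_2 = e^(-2t)(sin(t)·(1,-2) - cos(t)·(-2,3)).
General solution: C_1X_1 + C_2X_2.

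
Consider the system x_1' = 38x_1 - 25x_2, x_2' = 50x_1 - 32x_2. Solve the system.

Coefficient matrix A = [[38, -25], [50, -32]].
Characteristic polynomial det(A - λI) = λ^2 - 6λ + 34 = 0.
Eigenvalues λ = 3 ± 5i (complex conjugate pair).
For λ=3+5i: an eigenvector is (-2,-3) - i(1,1) = (-2 - i, -3 - i).
A real fundamental pair from Re and Im of e^((3+5i)t)v: X_1 = e^(3t)(cos(5t)·(-2,-3) + sin(5t)·(1,1)), X_2 = e^(3t)(sin(5t)·(-2,-3) - cos(5t)·(1,1)).
General solution: K_1X_1 + K_2X_2.

x_1(t) = K_1e^(3t)sin(5t) - 2K_1e^(3t)cos(5t) - 2K_2e^(3t)sin(5t) - K_2e^(3t)cos(5t), x_2(t) = K_1e^(3t)sin(5t) - 3K_1e^(3t)cos(5t) - 3K_2e^(3t)sin(5t) - K_2e^(3t)cos(5t)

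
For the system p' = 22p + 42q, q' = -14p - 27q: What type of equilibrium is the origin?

saddle

A = [[22,42],[-14,-27]]; det(A-λI) = λ^2 + 5λ - 6.
λ = 1, -6: opposite signs.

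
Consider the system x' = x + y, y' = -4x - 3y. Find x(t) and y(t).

Coefficient matrix A = [[1, 1], [-4, -3]].
Characteristic polynomial det(A - λI) = λ^2 + 2λ + 1 = 0.
Single eigenvalue λ = -1 with algebraic multiplicity 2.
Eigenvector v = (-1,2); generalized eigenvector w with (A-λI)w=v is (1,-3).
General solution: e^(-t)[C_1·v + C_2·(t·v + w)].

x(t) = -C_1e^(-t) - C_2te^(-t) + C_2e^(-t), y(t) = 2C_1e^(-t) + 2C_2te^(-t) - 3C_2e^(-t)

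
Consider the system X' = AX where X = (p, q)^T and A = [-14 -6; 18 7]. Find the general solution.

p(t) = -C_1e^(-2t) + 2C_2e^(-5t), q(t) = 2C_1e^(-2t) - 3C_2e^(-5t)

Coefficient matrix A = [[-14, -6], [18, 7]].
Characteristic polynomial det(A - λI) = λ^2 + 7λ + 10 = 0.
Eigenvalues λ = -2, -5.
For λ=-2: (A-λI) row 1 is [-12, -6], so an eigenvector is (-1, 2).
For λ=-5: (A-λI) row 1 is [-9, -6], so an eigenvector is (2, -3).
General solution: C_1e^(-2t)(-1,2) + C_2e^(-5t)(2,-3).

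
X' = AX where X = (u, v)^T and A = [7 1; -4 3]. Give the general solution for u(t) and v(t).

Coefficient matrix A = [[7, 1], [-4, 3]].
Characteristic polynomial det(A - λI) = λ^2 - 10λ + 25 = 0.
Single eigenvalue λ = 5 with algebraic multiplicity 2.
Eigenvector v = (1,-2); generalized eigenvector w with (A-λI)w=v is (1,-1).
General solution: e^(5t)[K_1·v + K_2·(t·v + w)].

u(t) = K_1e^(5t) + K_2te^(5t) + K_2e^(5t), v(t) = -2K_1e^(5t) - 2K_2te^(5t) - K_2e^(5t)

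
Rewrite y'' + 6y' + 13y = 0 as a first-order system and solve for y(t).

y(t) = K_1e^(-3t)cos(2t) + K_2e^(-3t)sin(2t)

Let x_1 = y, x_2 = y'. Then x_1' = x_2 and x_2' = -13x_1 - 6x_2.
A = [[0,1],[-13,-6]]; det(A-λI) = λ^2 + 6λ + 13.
Eigenvalues λ = -3 ± 2i.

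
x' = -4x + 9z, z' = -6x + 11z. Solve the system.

Coefficient matrix A = [[-4, 9], [-6, 11]].
Characteristic polynomial det(A - λI) = λ^2 - 7λ + 10 = 0.
Eigenvalues λ = 2, 5.
For λ=2: (A-λI) row 1 is [-6, 9], so an eigenvector is (3, 2).
For λ=5: (A-λI) row 1 is [-9, 9], so an eigenvector is (1, 1).
General solution: K_1e^(2t)(3,2) + K_2e^(5t)(1,1).

x(t) = 3K_1e^(2t) + K_2e^(5t), z(t) = 2K_1e^(2t) + K_2e^(5t)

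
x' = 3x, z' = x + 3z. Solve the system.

x(t) = -K_2e^(3t), z(t) = -K_1e^(3t) - K_2te^(3t) + 2K_2e^(3t)

Coefficient matrix A = [[3, 0], [1, 3]].
Characteristic polynomial det(A - λI) = λ^2 - 6λ + 9 = 0.
Single eigenvalue λ = 3 with algebraic multiplicity 2.
Eigenvector v = (0,-1); generalized eigenvector w with (A-λI)w=v is (-1,2).
General solution: e^(3t)[K_1·v + K_2·(t·v + w)].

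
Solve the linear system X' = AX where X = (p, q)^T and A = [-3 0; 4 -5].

p(t) = c_2e^(-3t), q(t) = c_1e^(-5t) + 2c_2e^(-3t)

Coefficient matrix A = [[-3, 0], [4, -5]].
Characteristic polynomial det(A - λI) = λ^2 + 8λ + 15 = 0.
Eigenvalues λ = -5, -3.
For λ=-5: (A-λI) row 1 is [2, 0], so an eigenvector is (0, 1).
For λ=-3: (A-λI) row 2 is [4, -2], so an eigenvector is (1, 2).
General solution: c_1e^(-5t)(0,1) + c_2e^(-3t)(1,2).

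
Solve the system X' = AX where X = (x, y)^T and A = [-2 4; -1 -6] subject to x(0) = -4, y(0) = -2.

Coefficient matrix A = [[-2, 4], [-1, -6]].
Characteristic polynomial det(A - λI) = λ^2 + 8λ + 16 = 0.
Single eigenvalue λ = -4 with algebraic multiplicity 2.
Eigenvector v = (2,-1); generalized eigenvector w with (A-λI)w=v is (1,0).
General solution: e^(-4t)[K_1·v + K_2·(t·v + w)].
Applying x(0)=-4, y(0)=-2 gives K_1=2, K_2=-8.

x(t) = -16te^(-4t) - 4e^(-4t), y(t) = 8te^(-4t) - 2e^(-4t)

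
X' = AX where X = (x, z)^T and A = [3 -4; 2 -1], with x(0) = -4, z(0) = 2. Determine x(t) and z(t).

x(t) = -8e^(t)sin(2t) - 4e^(t)cos(2t), z(t) = -6e^(t)sin(2t) + 2e^(t)cos(2t)

Coefficient matrix A = [[3, -4], [2, -1]].
Characteristic polynomial det(A - λI) = λ^2 - 2λ + 5 = 0.
Eigenvalues λ = 1 ± 2i (complex conjugate pair).
For λ=1+2i: an eigenvector is (1,1) - i(-1,0) = (1 + i, 1).
A real fundamental pair from Re and Im of e^((1+2i)t)v: X_1 = e^(t)(cos(2t)·(1,1) + sin(2t)·(-1,0)), X_2 = e^(t)(sin(2t)·(1,1) - cos(2t)·(-1,0)).
General solution: c_1X_1 + c_2X_2.
Applying x(0)=-4, z(0)=2 gives c_1=2, c_2=-6.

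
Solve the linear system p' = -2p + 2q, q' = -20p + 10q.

Coefficient matrix A = [[-2, 2], [-20, 10]].
Characteristic polynomial det(A - λI) = λ^2 - 8λ + 20 = 0.
Eigenvalues λ = 4 ± 2i (complex conjugate pair).
For λ=4+2i: an eigenvector is (0,1) - i(1,3) = (0 - i, 1 - 3i).
A real fundamental pair from Re and Im of e^((4+2i)t)v: X_1 = e^(4t)(cos(2t)·(0,1) + sin(2t)·(1,3)), X_2 = e^(4t)(sin(2t)·(0,1) - cos(2t)·(1,3)).
General solution: K_1X_1 + K_2X_2.

p(t) = K_1e^(4t)sin(2t) - K_2e^(4t)cos(2t), q(t) = 3K_1e^(4t)sin(2t) + K_1e^(4t)cos(2t) + K_2e^(4t)sin(2t) - 3K_2e^(4t)cos(2t)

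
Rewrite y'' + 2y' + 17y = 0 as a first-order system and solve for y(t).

y(t) = c_1e^(-t)cos(4t) + c_2e^(-t)sin(4t)

Let x_1 = y, x_2 = y'. Then x_1' = x_2 and x_2' = -17x_1 - 2x_2.
A = [[0,1],[-17,-2]]; det(A-λI) = λ^2 + 2λ + 17.
Eigenvalues λ = -1 ± 4i.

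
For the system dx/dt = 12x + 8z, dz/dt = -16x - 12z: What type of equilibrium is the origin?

A = [[12,8],[-16,-12]]; det(A-λI) = λ^2 - 16.
λ = -4, 4: opposite signs.

saddle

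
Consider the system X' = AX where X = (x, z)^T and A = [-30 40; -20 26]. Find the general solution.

Coefficient matrix A = [[-30, 40], [-20, 26]].
Characteristic polynomial det(A - λI) = λ^2 + 4λ + 20 = 0.
Eigenvalues λ = -2 ± 4i (complex conjugate pair).
For λ=-2+4i: an eigenvector is (1,1) - i(3,2) = (1 - 3i, 1 - 2i).
A real fundamental pair from Re and Im of e^((-2+4i)t)v: X_1 = e^(-2t)(cos(4t)·(1,1) + sin(4t)·(3,2)), X_2 = e^(-2t)(sin(4t)·(1,1) - cos(4t)·(3,2)).
General solution: c_1X_1 + c_2X_2.

x(t) = 3c_1e^(-2t)sin(4t) + c_1e^(-2t)cos(4t) + c_2e^(-2t)sin(4t) - 3c_2e^(-2t)cos(4t), z(t) = 2c_1e^(-2t)sin(4t) + c_1e^(-2t)cos(4t) + c_2e^(-2t)sin(4t) - 2c_2e^(-2t)cos(4t)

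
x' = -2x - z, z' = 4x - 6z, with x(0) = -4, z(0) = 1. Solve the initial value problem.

x(t) = -9te^(-4t) - 4e^(-4t), z(t) = -18te^(-4t) + e^(-4t)

Coefficient matrix A = [[-2, -1], [4, -6]].
Characteristic polynomial det(A - λI) = λ^2 + 8λ + 16 = 0.
Single eigenvalue λ = -4 with algebraic multiplicity 2.
Eigenvector v = (-1,-2); generalized eigenvector w with (A-λI)w=v is (1,3).
General solution: e^(-4t)[K_1·v + K_2·(t·v + w)].
Applying x(0)=-4, z(0)=1 gives K_1=13, K_2=9.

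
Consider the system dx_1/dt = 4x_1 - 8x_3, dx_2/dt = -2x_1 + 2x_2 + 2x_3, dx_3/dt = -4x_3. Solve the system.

x_1(t) = K_2e^(4t) + K_3e^(-4t), x_2(t) = K_1e^(2t) - K_2e^(4t), x_3(t) = K_3e^(-4t)

Coefficient matrix A = [[4, 0, -8], [-2, 2, 2], [0, 0, -4]].
det(A - λI) = 0 gives eigenvalues λ = 2, 4, -4.
For λ=2: eigenvector (0,1,0).
For λ=4: eigenvector (1,-1,0).
For λ=-4: eigenvector (1,0,1).
General solution: K_1e^(2t)(0,1,0) + K_2e^(4t)(1,-1,0) + K_3e^(-4t)(1,0,1).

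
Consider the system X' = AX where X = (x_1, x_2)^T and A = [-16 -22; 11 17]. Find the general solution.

Coefficient matrix A = [[-16, -22], [11, 17]].
Characteristic polynomial det(A - λI) = λ^2 - λ - 30 = 0.
Eigenvalues λ = 6, -5.
For λ=6: (A-λI) row 1 is [-22, -22], so an eigenvector is (1, -1).
For λ=-5: (A-λI) row 1 is [-11, -22], so an eigenvector is (2, -1).
General solution: C_1e^(6t)(1,-1) + C_2e^(-5t)(2,-1).

x_1(t) = C_1e^(6t) + 2C_2e^(-5t), x_2(t) = -C_1e^(6t) - C_2e^(-5t)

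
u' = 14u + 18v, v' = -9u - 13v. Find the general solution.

Coefficient matrix A = [[14, 18], [-9, -13]].
Characteristic polynomial det(A - λI) = λ^2 - λ - 20 = 0.
Eigenvalues λ = 5, -4.
For λ=5: (A-λI) row 1 is [9, 18], so an eigenvector is (2, -1).
For λ=-4: (A-λI) row 1 is [18, 18], so an eigenvector is (1, -1).
General solution: c_1e^(5t)(2,-1) + c_2e^(-4t)(1,-1).

u(t) = 2c_1e^(5t) + c_2e^(-4t), v(t) = -c_1e^(5t) - c_2e^(-4t)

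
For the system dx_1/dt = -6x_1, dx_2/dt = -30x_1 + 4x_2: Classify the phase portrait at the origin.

saddle

A = [[-6,0],[-30,4]]; det(A-λI) = λ^2 + 2λ - 24.
λ = 4, -6: opposite signs.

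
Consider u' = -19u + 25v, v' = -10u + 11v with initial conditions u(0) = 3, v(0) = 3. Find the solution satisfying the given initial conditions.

u(t) = 6e^(-4t)sin(5t) + 3e^(-4t)cos(5t), v(t) = 3e^(-4t)sin(5t) + 3e^(-4t)cos(5t)

Coefficient matrix A = [[-19, 25], [-10, 11]].
Characteristic polynomial det(A - λI) = λ^2 + 8λ + 41 = 0.
Eigenvalues λ = -4 ± 5i (complex conjugate pair).
For λ=-4+5i: an eigenvector is (1,1) - i(2,1) = (1 - 2i, 1 - i).
A real fundamental pair from Re and Im of e^((-4+5i)t)v: X_1 = e^(-4t)(cos(5t)·(1,1) + sin(5t)·(2,1)), X_2 = e^(-4t)(sin(5t)·(1,1) - cos(5t)·(2,1)).
General solution: c_1X_1 + c_2X_2.
Applying u(0)=3, v(0)=3 gives c_1=3, c_2=0.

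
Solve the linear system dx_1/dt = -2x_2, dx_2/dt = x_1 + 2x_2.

x_1(t) = K_1e^(t)sin(t) - K_1e^(t)cos(t) - K_2e^(t)sin(t) - K_2e^(t)cos(t), x_2(t) = -K_1e^(t)sin(t) + K_2e^(t)cos(t)

Coefficient matrix A = [[0, -2], [1, 2]].
Characteristic polynomial det(A - λI) = λ^2 - 2λ + 2 = 0.
Eigenvalues λ = 1 ± i (complex conjugate pair).
For λ=1+i: an eigenvector is (-1,0) - i(1,-1) = (-1 - i, 0 + i).
A real fundamental pair from Re and Im of e^((1+i)t)v: X_1 = e^(t)(cos(t)·(-1,0) + sin(t)·(1,-1)), X_2 = e^(t)(sin(t)·(-1,0) - cos(t)·(1,-1)).
General solution: K_1X_1 + K_2X_2.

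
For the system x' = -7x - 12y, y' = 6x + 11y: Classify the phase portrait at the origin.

A = [[-7,-12],[6,11]]; det(A-λI) = λ^2 - 4λ - 5.
λ = 5, -1: opposite signs.

saddle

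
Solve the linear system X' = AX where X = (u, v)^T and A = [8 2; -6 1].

Coefficient matrix A = [[8, 2], [-6, 1]].
Characteristic polynomial det(A - λI) = λ^2 - 9λ + 20 = 0.
Eigenvalues λ = 5, 4.
For λ=5: (A-λI) row 1 is [3, 2], so an eigenvector is (2, -3).
For λ=4: (A-λI) row 1 is [4, 2], so an eigenvector is (1, -2).
General solution: C_1e^(5t)(2,-3) + C_2e^(4t)(1,-2).

u(t) = 2C_1e^(5t) + C_2e^(4t), v(t) = -3C_1e^(5t) - 2C_2e^(4t)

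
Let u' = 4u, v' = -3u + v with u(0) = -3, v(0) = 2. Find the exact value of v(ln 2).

46

A = [[4,0],[-3,1]]; eigenvalues λ = 4, 1.
Eigenvectors: (-1,1) for λ=4, (0,-1) for λ=1.
From the initial condition, c_1 = 3, c_2 = 1.
v(ln 2) = (3)(2^4)(1) + (1)(2^1)(-1) = 46.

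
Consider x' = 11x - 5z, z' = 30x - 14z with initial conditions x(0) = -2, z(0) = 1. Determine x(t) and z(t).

x(t) = -7e^(t) + 5e^(-4t), z(t) = -14e^(t) + 15e^(-4t)

Coefficient matrix A = [[11, -5], [30, -14]].
Characteristic polynomial det(A - λI) = λ^2 + 3λ - 4 = 0.
Eigenvalues λ = -4, 1.
For λ=-4: (A-λI) row 1 is [15, -5], so an eigenvector is (-1, -3).
For λ=1: (A-λI) row 1 is [10, -5], so an eigenvector is (1, 2).
General solution: K_1e^(-4t)(-1,-3) + K_2e^(t)(1,2).
Applying x(0)=-2, z(0)=1 gives K_1=-5, K_2=-7.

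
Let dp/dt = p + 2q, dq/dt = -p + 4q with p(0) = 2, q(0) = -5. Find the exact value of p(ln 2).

A = [[1,2],[-1,4]]; eigenvalues λ = 2, 3.
Eigenvectors: (-2,-1) for λ=2, (1,1) for λ=3.
From the initial condition, c_1 = -7, c_2 = -12.
p(ln 2) = (-7)(2^2)(-2) + (-12)(2^3)(1) = -40.

-40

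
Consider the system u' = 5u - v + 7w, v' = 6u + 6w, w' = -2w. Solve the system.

u(t) = -c_1e^(-2t) + c_2e^(2t) + c_3e^(3t), v(t) = 3c_2e^(2t) + 2c_3e^(3t), w(t) = c_1e^(-2t)

Coefficient matrix A = [[5, -1, 7], [6, 0, 6], [0, 0, -2]].
det(A - λI) = 0 gives eigenvalues λ = -2, 2, 3.
For λ=-2: eigenvector (-1,0,1).
For λ=2: eigenvector (1,3,0).
For λ=3: eigenvector (1,2,0).
General solution: c_1e^(-2t)(-1,0,1) + c_2e^(2t)(1,3,0) + c_3e^(3t)(1,2,0).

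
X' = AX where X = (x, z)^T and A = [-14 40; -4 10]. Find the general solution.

Coefficient matrix A = [[-14, 40], [-4, 10]].
Characteristic polynomial det(A - λI) = λ^2 + 4λ + 20 = 0.
Eigenvalues λ = -2 ± 4i (complex conjugate pair).
For λ=-2+4i: an eigenvector is (-3,-1) - i(-1,0) = (-3 + i, -1).
A real fundamental pair from Re and Im of e^((-2+4i)t)v: X_1 = e^(-2t)(cos(4t)·(-3,-1) + sin(4t)·(-1,0)), X_2 = e^(-2t)(sin(4t)·(-3,-1) - cos(4t)·(-1,0)).
General solution: c_1X_1 + c_2X_2.

x(t) = -c_1e^(-2t)sin(4t) - 3c_1e^(-2t)cos(4t) - 3c_2e^(-2t)sin(4t) + c_2e^(-2t)cos(4t), z(t) = -c_1e^(-2t)cos(4t) - c_2e^(-2t)sin(4t)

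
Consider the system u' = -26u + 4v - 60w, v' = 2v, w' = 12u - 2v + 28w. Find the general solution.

u(t) = 5C_1e^(-2t) + 2C_2e^(4t) - 2C_3e^(2t), v(t) = C_3e^(2t), w(t) = -2C_1e^(-2t) - C_2e^(4t) + C_3e^(2t)

Coefficient matrix A = [[-26, 4, -60], [0, 2, 0], [12, -2, 28]].
det(A - λI) = 0 gives eigenvalues λ = -2, 4, 2.
For λ=-2: eigenvector (5,0,-2).
For λ=4: eigenvector (2,0,-1).
For λ=2: eigenvector (-2,1,1).
General solution: C_1e^(-2t)(5,0,-2) + C_2e^(4t)(2,0,-1) + C_3e^(2t)(-2,1,1).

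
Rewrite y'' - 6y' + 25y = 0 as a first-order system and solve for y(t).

Let x_1 = y, x_2 = y'. Then x_1' = x_2 and x_2' = -25x_1 + 6x_2.
A = [[0,1],[-25,6]]; det(A-λI) = λ^2 - 6λ + 25.
Eigenvalues λ = 3 ± 4i.

y(t) = c_1e^(3t)cos(4t) + c_2e^(3t)sin(4t)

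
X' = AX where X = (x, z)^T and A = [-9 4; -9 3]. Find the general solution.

Coefficient matrix A = [[-9, 4], [-9, 3]].
Characteristic polynomial det(A - λI) = λ^2 + 6λ + 9 = 0.
Single eigenvalue λ = -3 with algebraic multiplicity 2.
Eigenvector v = (-2,-3); generalized eigenvector w with (A-λI)w=v is (-1,-2).
General solution: e^(-3t)[K_1·v + K_2·(t·v + w)].

x(t) = -2K_1e^(-3t) - 2K_2te^(-3t) - K_2e^(-3t), z(t) = -3K_1e^(-3t) - 3K_2te^(-3t) - 2K_2e^(-3t)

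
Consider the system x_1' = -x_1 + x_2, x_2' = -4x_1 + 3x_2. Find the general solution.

x_1(t) = -c_1e^(t) - c_2te^(t), x_2(t) = -2c_1e^(t) - 2c_2te^(t) - c_2e^(t)

Coefficient matrix A = [[-1, 1], [-4, 3]].
Characteristic polynomial det(A - λI) = λ^2 - 2λ + 1 = 0.
Single eigenvalue λ = 1 with algebraic multiplicity 2.
Eigenvector v = (-1,-2); generalized eigenvector w with (A-λI)w=v is (0,-1).
General solution: e^(t)[c_1·v + c_2·(t·v + w)].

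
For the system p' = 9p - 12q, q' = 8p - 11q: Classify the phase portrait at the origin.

A = [[9,-12],[8,-11]]; det(A-λI) = λ^2 + 2λ - 3.
λ = 1, -3: opposite signs.

saddle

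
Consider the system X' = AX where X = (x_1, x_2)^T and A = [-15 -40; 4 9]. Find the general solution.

x_1(t) = -C_1e^(-3t)sin(4t) - 3C_1e^(-3t)cos(4t) - 3C_2e^(-3t)sin(4t) + C_2e^(-3t)cos(4t), x_2(t) = C_1e^(-3t)cos(4t) + C_2e^(-3t)sin(4t)

Coefficient matrix A = [[-15, -40], [4, 9]].
Characteristic polynomial det(A - λI) = λ^2 + 6λ + 25 = 0.
Eigenvalues λ = -3 ± 4i (complex conjugate pair).
For λ=-3+4i: an eigenvector is (-3,1) - i(-1,0) = (-3 + i, 1).
A real fundamental pair from Re and Im of e^((-3+4i)t)v: X_1 = e^(-3t)(cos(4t)·(-3,1) + sin(4t)·(-1,0)), X_2 = e^(-3t)(sin(4t)·(-3,1) - cos(4t)·(-1,0)).
General solution: C_1X_1 + C_2X_2.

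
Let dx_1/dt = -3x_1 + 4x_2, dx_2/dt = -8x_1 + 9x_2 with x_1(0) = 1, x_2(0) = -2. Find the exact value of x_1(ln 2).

A = [[-3,4],[-8,9]]; eigenvalues λ = 1, 5.
Eigenvectors: (-1,-1) for λ=1, (1,2) for λ=5.
From the initial condition, c_1 = -4, c_2 = -3.
x_1(ln 2) = (-4)(2^1)(-1) + (-3)(2^5)(1) = -88.

-88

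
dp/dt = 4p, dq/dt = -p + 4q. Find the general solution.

Coefficient matrix A = [[4, 0], [-1, 4]].
Characteristic polynomial det(A - λI) = λ^2 - 8λ + 16 = 0.
Single eigenvalue λ = 4 with algebraic multiplicity 2.
Eigenvector v = (0,-1); generalized eigenvector w with (A-λI)w=v is (1,-3).
General solution: e^(4t)[K_1·v + K_2·(t·v + w)].

p(t) = K_2e^(4t), q(t) = -K_1e^(4t) - K_2te^(4t) - 3K_2e^(4t)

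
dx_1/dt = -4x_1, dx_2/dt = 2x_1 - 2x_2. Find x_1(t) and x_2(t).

Coefficient matrix A = [[-4, 0], [2, -2]].
Characteristic polynomial det(A - λI) = λ^2 + 6λ + 8 = 0.
Eigenvalues λ = -4, -2.
For λ=-4: (A-λI) row 2 is [2, 2], so an eigenvector is (1, -1).
For λ=-2: (A-λI) row 1 is [-2, 0], so an eigenvector is (0, -1).
General solution: K_1e^(-4t)(1,-1) + K_2e^(-2t)(0,-1).

x_1(t) = K_1e^(-4t), x_2(t) = -K_1e^(-4t) - K_2e^(-2t)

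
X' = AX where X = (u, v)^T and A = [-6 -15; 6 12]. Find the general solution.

u(t) = -C_1e^(3t)sin(3t) + 2C_1e^(3t)cos(3t) + 2C_2e^(3t)sin(3t) + C_2e^(3t)cos(3t), v(t) = C_1e^(3t)sin(3t) - C_1e^(3t)cos(3t) - C_2e^(3t)sin(3t) - C_2e^(3t)cos(3t)

Coefficient matrix A = [[-6, -15], [6, 12]].
Characteristic polynomial det(A - λI) = λ^2 - 6λ + 18 = 0.
Eigenvalues λ = 3 ± 3i (complex conjugate pair).
For λ=3+3i: an eigenvector is (2,-1) - i(-1,1) = (2 + i, -1 - i).
A real fundamental pair from Re and Im of e^((3+3i)t)v: X_1 = e^(3t)(cos(3t)·(2,-1) + sin(3t)·(-1,1)), X_2 = e^(3t)(sin(3t)·(2,-1) - cos(3t)·(-1,1)).
General solution: C_1X_1 + C_2X_2.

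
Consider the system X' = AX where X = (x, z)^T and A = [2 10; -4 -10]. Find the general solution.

Coefficient matrix A = [[2, 10], [-4, -10]].
Characteristic polynomial det(A - λI) = λ^2 + 8λ + 20 = 0.
Eigenvalues λ = -4 ± 2i (complex conjugate pair).
For λ=-4+2i: an eigenvector is (-1,1) - i(2,-1) = (-1 - 2i, 1 + i).
A real fundamental pair from Re and Im of e^((-4+2i)t)v: X_1 = e^(-4t)(cos(2t)·(-1,1) + sin(2t)·(2,-1)), X_2 = e^(-4t)(sin(2t)·(-1,1) - cos(2t)·(2,-1)).
General solution: c_1X_1 + c_2X_2.

x(t) = 2c_1e^(-4t)sin(2t) - c_1e^(-4t)cos(2t) - c_2e^(-4t)sin(2t) - 2c_2e^(-4t)cos(2t), z(t) = -c_1e^(-4t)sin(2t) + c_1e^(-4t)cos(2t) + c_2e^(-4t)sin(2t) + c_2e^(-4t)cos(2t)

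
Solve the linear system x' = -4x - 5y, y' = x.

x(t) = 2c_1e^(-2t)sin(t) - c_1e^(-2t)cos(t) - c_2e^(-2t)sin(t) - 2c_2e^(-2t)cos(t), y(t) = -c_1e^(-2t)sin(t) + c_2e^(-2t)cos(t)

Coefficient matrix A = [[-4, -5], [1, 0]].
Characteristic polynomial det(A - λI) = λ^2 + 4λ + 5 = 0.
Eigenvalues λ = -2 ± i (complex conjugate pair).
For λ=-2+i: an eigenvector is (-1,0) - i(2,-1) = (-1 - 2i, 0 + i).
A real fundamental pair from Re and Im of e^((-2+i)t)v: X_1 = e^(-2t)(cos(t)·(-1,0) + sin(t)·(2,-1)), X_2 = e^(-2t)(sin(t)·(-1,0) - cos(t)·(2,-1)).
General solution: c_1X_1 + c_2X_2.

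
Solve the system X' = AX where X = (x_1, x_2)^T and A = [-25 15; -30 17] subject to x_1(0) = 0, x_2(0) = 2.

x_1(t) = 10e^(-4t)sin(3t), x_2(t) = 14e^(-4t)sin(3t) + 2e^(-4t)cos(3t)

Coefficient matrix A = [[-25, 15], [-30, 17]].
Characteristic polynomial det(A - λI) = λ^2 + 8λ + 25 = 0.
Eigenvalues λ = -4 ± 3i (complex conjugate pair).
For λ=-4+3i: an eigenvector is (-1,-1) - i(2,3) = (-1 - 2i, -1 - 3i).
A real fundamental pair from Re and Im of e^((-4+3i)t)v: X_1 = e^(-4t)(cos(3t)·(-1,-1) + sin(3t)·(2,3)), X_2 = e^(-4t)(sin(3t)·(-1,-1) - cos(3t)·(2,3)).
General solution: c_1X_1 + c_2X_2.
Applying x_1(0)=0, x_2(0)=2 gives c_1=4, c_2=-2.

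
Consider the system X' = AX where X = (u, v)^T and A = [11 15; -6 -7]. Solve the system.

Coefficient matrix A = [[11, 15], [-6, -7]].
Characteristic polynomial det(A - λI) = λ^2 - 4λ + 13 = 0.
Eigenvalues λ = 2 ± 3i (complex conjugate pair).
For λ=2+3i: an eigenvector is (-1,1) - i(2,-1) = (-1 - 2i, 1 + i).
A real fundamental pair from Re and Im of e^((2+3i)t)v: X_1 = e^(2t)(cos(3t)·(-1,1) + sin(3t)·(2,-1)), X_2 = e^(2t)(sin(3t)·(-1,1) - cos(3t)·(2,-1)).
General solution: C_1X_1 + C_2X_2.

u(t) = 2C_1e^(2t)sin(3t) - C_1e^(2t)cos(3t) - C_2e^(2t)sin(3t) - 2C_2e^(2t)cos(3t), v(t) = -C_1e^(2t)sin(3t) + C_1e^(2t)cos(3t) + C_2e^(2t)sin(3t) + C_2e^(2t)cos(3t)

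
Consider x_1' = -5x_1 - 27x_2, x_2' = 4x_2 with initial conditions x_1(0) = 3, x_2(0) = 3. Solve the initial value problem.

Coefficient matrix A = [[-5, -27], [0, 4]].
Characteristic polynomial det(A - λI) = λ^2 + λ - 20 = 0.
Eigenvalues λ = 4, -5.
For λ=4: (A-λI) row 1 is [-9, -27], so an eigenvector is (3, -1).
For λ=-5: (A-λI) row 1 is [0, -27], so an eigenvector is (-1, 0).
General solution: c_1e^(4t)(3,-1) + c_2e^(-5t)(-1,0).
Applying x_1(0)=3, x_2(0)=3 gives c_1=-3, c_2=-12.

x_1(t) = -9e^(4t) + 12e^(-5t), x_2(t) = 3e^(4t)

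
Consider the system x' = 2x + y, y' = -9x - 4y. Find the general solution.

Coefficient matrix A = [[2, 1], [-9, -4]].
Characteristic polynomial det(A - λI) = λ^2 + 2λ + 1 = 0.
Single eigenvalue λ = -1 with algebraic multiplicity 2.
Eigenvector v = (1,-3); generalized eigenvector w with (A-λI)w=v is (1,-2).
General solution: e^(-t)[K_1·v + K_2·(t·v + w)].

x(t) = K_1e^(-t) + K_2te^(-t) + K_2e^(-t), y(t) = -3K_1e^(-t) - 3K_2te^(-t) - 2K_2e^(-t)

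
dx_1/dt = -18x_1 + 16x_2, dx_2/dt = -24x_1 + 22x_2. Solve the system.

Coefficient matrix A = [[-18, 16], [-24, 22]].
Characteristic polynomial det(A - λI) = λ^2 - 4λ - 12 = 0.
Eigenvalues λ = -2, 6.
For λ=-2: (A-λI) row 1 is [-16, 16], so an eigenvector is (1, 1).
For λ=6: (A-λI) row 1 is [-24, 16], so an eigenvector is (-2, -3).
General solution: C_1e^(-2t)(1,1) + C_2e^(6t)(-2,-3).

x_1(t) = C_1e^(-2t) - 2C_2e^(6t), x_2(t) = C_1e^(-2t) - 3C_2e^(6t)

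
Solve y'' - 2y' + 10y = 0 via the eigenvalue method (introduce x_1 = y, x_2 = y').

Let x_1 = y, x_2 = y'. Then x_1' = x_2 and x_2' = -10x_1 + 2x_2.
A = [[0,1],[-10,2]]; det(A-λI) = λ^2 - 2λ + 10.
Eigenvalues λ = 1 ± 3i.

y(t) = c_1e^(t)cos(3t) + c_2e^(t)sin(3t)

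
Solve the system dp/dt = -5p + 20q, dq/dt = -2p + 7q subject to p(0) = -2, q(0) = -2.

p(t) = -14e^(t)sin(2t) - 2e^(t)cos(2t), q(t) = -4e^(t)sin(2t) - 2e^(t)cos(2t)

Coefficient matrix A = [[-5, 20], [-2, 7]].
Characteristic polynomial det(A - λI) = λ^2 - 2λ + 5 = 0.
Eigenvalues λ = 1 ± 2i (complex conjugate pair).
For λ=1+2i: an eigenvector is (1,0) - i(-3,-1) = (1 + 3i, 0 + i).
A real fundamental pair from Re and Im of e^((1+2i)t)v: X_1 = e^(t)(cos(2t)·(1,0) + sin(2t)·(-3,-1)), X_2 = e^(t)(sin(2t)·(1,0) - cos(2t)·(-3,-1)).
General solution: C_1X_1 + C_2X_2.
Applying p(0)=-2, q(0)=-2 gives C_1=4, C_2=-2.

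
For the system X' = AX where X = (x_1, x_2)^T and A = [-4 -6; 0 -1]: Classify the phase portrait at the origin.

A = [[-4,-6],[0,-1]]; det(A-λI) = λ^2 + 5λ + 4.
λ = -4, -1: both negative.

stable node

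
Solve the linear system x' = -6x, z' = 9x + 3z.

Coefficient matrix A = [[-6, 0], [9, 3]].
Characteristic polynomial det(A - λI) = λ^2 + 3λ - 18 = 0.
Eigenvalues λ = 3, -6.
For λ=3: (A-λI) row 1 is [-9, 0], so an eigenvector is (0, 1).
For λ=-6: (A-λI) row 2 is [9, 9], so an eigenvector is (-1, 1).
General solution: C_1e^(3t)(0,1) + C_2e^(-6t)(-1,1).

x(t) = -C_2e^(-6t), z(t) = C_1e^(3t) + C_2e^(-6t)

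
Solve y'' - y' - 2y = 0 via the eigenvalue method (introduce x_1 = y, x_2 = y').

Let x_1 = y, x_2 = y'. Then x_1' = x_2 and x_2' = 2x_1 + x_2.
A = [[0,1],[2,1]]; det(A-λI) = λ^2 - λ - 2.
Eigenvalues λ = -1, 2 with eigenvectors (1,-1), (1,2).

y(t) = K_1e^(-t) + K_2e^(2t)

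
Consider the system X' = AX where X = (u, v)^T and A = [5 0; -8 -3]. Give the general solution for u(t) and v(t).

Coefficient matrix A = [[5, 0], [-8, -3]].
Characteristic polynomial det(A - λI) = λ^2 - 2λ - 15 = 0.
Eigenvalues λ = 5, -3.
For λ=5: (A-λI) row 2 is [-8, -8], so an eigenvector is (1, -1).
For λ=-3: (A-λI) row 1 is [8, 0], so an eigenvector is (0, -1).
General solution: c_1e^(5t)(1,-1) + c_2e^(-3t)(0,-1).

u(t) = c_1e^(5t), v(t) = -c_1e^(5t) - c_2e^(-3t)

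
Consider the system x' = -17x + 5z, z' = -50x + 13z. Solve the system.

Coefficient matrix A = [[-17, 5], [-50, 13]].
Characteristic polynomial det(A - λI) = λ^2 + 4λ + 29 = 0.
Eigenvalues λ = -2 ± 5i (complex conjugate pair).
For λ=-2+5i: an eigenvector is (0,1) - i(1,3) = (0 - i, 1 - 3i).
A real fundamental pair from Re and Im of e^((-2+5i)t)v: X_1 = e^(-2t)(cos(5t)·(0,1) + sin(5t)·(1,3)), X_2 = e^(-2t)(sin(5t)·(0,1) - cos(5t)·(1,3)).
General solution: c_1X_1 + c_2X_2.

x(t) = c_1e^(-2t)sin(5t) - c_2e^(-2t)cos(5t), z(t) = 3c_1e^(-2t)sin(5t) + c_1e^(-2t)cos(5t) + c_2e^(-2t)sin(5t) - 3c_2e^(-2t)cos(5t)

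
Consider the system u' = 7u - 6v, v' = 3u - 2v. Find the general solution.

u(t) = -K_1e^(t) + 2K_2e^(4t), v(t) = -K_1e^(t) + K_2e^(4t)

Coefficient matrix A = [[7, -6], [3, -2]].
Characteristic polynomial det(A - λI) = λ^2 - 5λ + 4 = 0.
Eigenvalues λ = 1, 4.
For λ=1: (A-λI) row 1 is [6, -6], so an eigenvector is (-1, -1).
For λ=4: (A-λI) row 1 is [3, -6], so an eigenvector is (2, 1).
General solution: K_1e^(t)(-1,-1) + K_2e^(4t)(2,1).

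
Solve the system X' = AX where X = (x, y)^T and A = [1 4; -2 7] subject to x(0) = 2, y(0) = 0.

x(t) = -2e^(5t) + 4e^(3t), y(t) = -2e^(5t) + 2e^(3t)

Coefficient matrix A = [[1, 4], [-2, 7]].
Characteristic polynomial det(A - λI) = λ^2 - 8λ + 15 = 0.
Eigenvalues λ = 5, 3.
For λ=5: (A-λI) row 1 is [-4, 4], so an eigenvector is (-1, -1).
For λ=3: (A-λI) row 1 is [-2, 4], so an eigenvector is (-2, -1).
General solution: c_1e^(5t)(-1,-1) + c_2e^(3t)(-2,-1).
Applying x(0)=2, y(0)=0 gives c_1=2, c_2=-2.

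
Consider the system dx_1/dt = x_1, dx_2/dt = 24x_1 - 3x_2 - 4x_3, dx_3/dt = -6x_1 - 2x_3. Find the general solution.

Coefficient matrix A = [[1, 0, 0], [24, -3, -4], [-6, 0, -2]].
det(A - λI) = 0 gives eigenvalues λ = 1, -2, -3.
For λ=1: eigenvector (1,8,-2).
For λ=-2: eigenvector (0,-4,1).
For λ=-3: eigenvector (0,1,0).
General solution: C_1e^(t)(1,8,-2) + C_2e^(-2t)(0,-4,1) + C_3e^(-3t)(0,1,0).

x_1(t) = C_1e^(t), x_2(t) = 8C_1e^(t) - 4C_2e^(-2t) + C_3e^(-3t), x_3(t) = -2C_1e^(t) + C_2e^(-2t)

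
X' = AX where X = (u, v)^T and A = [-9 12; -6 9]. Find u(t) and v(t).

Coefficient matrix A = [[-9, 12], [-6, 9]].
Characteristic polynomial det(A - λI) = λ^2 - 9 = 0.
Eigenvalues λ = 3, -3.
For λ=3: (A-λI) row 1 is [-12, 12], so an eigenvector is (-1, -1).
For λ=-3: (A-λI) row 1 is [-6, 12], so an eigenvector is (2, 1).
General solution: c_1e^(3t)(-1,-1) + c_2e^(-3t)(2,1).

u(t) = -c_1e^(3t) + 2c_2e^(-3t), v(t) = -c_1e^(3t) + c_2e^(-3t)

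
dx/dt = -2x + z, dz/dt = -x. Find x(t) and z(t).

x(t) = c_1e^(-t) + c_2te^(-t) - 2c_2e^(-t), z(t) = c_1e^(-t) + c_2te^(-t) - c_2e^(-t)

Coefficient matrix A = [[-2, 1], [-1, 0]].
Characteristic polynomial det(A - λI) = λ^2 + 2λ + 1 = 0.
Single eigenvalue λ = -1 with algebraic multiplicity 2.
Eigenvector v = (1,1); generalized eigenvector w with (A-λI)w=v is (-2,-1).
General solution: e^(-t)[c_1·v + c_2·(t·v + w)].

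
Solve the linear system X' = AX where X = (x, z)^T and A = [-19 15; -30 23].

Coefficient matrix A = [[-19, 15], [-30, 23]].
Characteristic polynomial det(A - λI) = λ^2 - 4λ + 13 = 0.
Eigenvalues λ = 2 ± 3i (complex conjugate pair).
For λ=2+3i: an eigenvector is (1,1) - i(-2,-3) = (1 + 2i, 1 + 3i).
A real fundamental pair from Re and Im of e^((2+3i)t)v: X_1 = e^(2t)(cos(3t)·(1,1) + sin(3t)·(-2,-3)), X_2 = e^(2t)(sin(3t)·(1,1) - cos(3t)·(-2,-3)).
General solution: c_1X_1 + c_2X_2.

x(t) = -2c_1e^(2t)sin(3t) + c_1e^(2t)cos(3t) + c_2e^(2t)sin(3t) + 2c_2e^(2t)cos(3t), z(t) = -3c_1e^(2t)sin(3t) + c_1e^(2t)cos(3t) + c_2e^(2t)sin(3t) + 3c_2e^(2t)cos(3t)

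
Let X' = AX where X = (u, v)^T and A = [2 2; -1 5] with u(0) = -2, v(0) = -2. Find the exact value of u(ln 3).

A = [[2,2],[-1,5]]; eigenvalues λ = 3, 4.
Eigenvectors: (2,1) for λ=3, (-1,-1) for λ=4.
From the initial condition, c_1 = 0, c_2 = 2.
u(ln 3) = (0)(3^3)(2) + (2)(3^4)(-1) = -162.

-162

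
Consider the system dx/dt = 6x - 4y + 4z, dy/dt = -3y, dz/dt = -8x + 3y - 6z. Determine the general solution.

Coefficient matrix A = [[6, -4, 4], [0, -3, 0], [-8, 3, -6]].
det(A - λI) = 0 gives eigenvalues λ = 2, -3, -2.
For λ=2: eigenvector (-1,0,1).
For λ=-3: eigenvector (0,1,1).
For λ=-2: eigenvector (-1,0,2).
General solution: K_1e^(2t)(-1,0,1) + K_2e^(-3t)(0,1,1) + K_3e^(-2t)(-1,0,2).

x(t) = -K_1e^(2t) - K_3e^(-2t), y(t) = K_2e^(-3t), z(t) = K_1e^(2t) + K_2e^(-3t) + 2K_3e^(-2t)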